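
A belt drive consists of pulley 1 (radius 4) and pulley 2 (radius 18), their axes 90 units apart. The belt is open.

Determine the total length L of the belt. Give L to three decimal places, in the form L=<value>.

open belt: β = asin((r2−r1)/C) = asin(14/90) = 8.9490°
wrap1 = π − 2β = 162.1020°
wrap2 = π + 2β = 197.8980°
tangent length = C·cosβ = 88.9044
L = r1·wrap1 + r2·wrap2 + 2·C·cosβ = 4·2.8292 + 18·3.4540 + 2·88.9044 = 251.2972

L=251.297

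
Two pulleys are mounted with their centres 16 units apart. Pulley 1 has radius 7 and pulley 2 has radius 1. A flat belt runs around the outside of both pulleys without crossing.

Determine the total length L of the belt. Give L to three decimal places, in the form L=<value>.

open belt: β = asin((r2−r1)/C) = asin(-6/16) = -22.0243°
wrap1 = π − 2β = 224.0486°
wrap2 = π + 2β = 135.9514°
tangent length = C·cosβ = 14.8324
L = r1·wrap1 + r2·wrap2 + 2·C·cosβ = 7·3.9104 + 1·2.3728 + 2·14.8324 = 59.4103

L=59.410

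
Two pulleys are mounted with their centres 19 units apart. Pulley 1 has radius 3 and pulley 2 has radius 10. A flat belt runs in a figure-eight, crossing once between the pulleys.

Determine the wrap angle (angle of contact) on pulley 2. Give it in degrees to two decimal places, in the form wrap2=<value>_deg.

crossed belt: β = asin((r1+r2)/C) = asin(13/19) = 43.1736°
wrap1 = wrap2 = π + 2β = 266.3471°

wrap2=266.35_deg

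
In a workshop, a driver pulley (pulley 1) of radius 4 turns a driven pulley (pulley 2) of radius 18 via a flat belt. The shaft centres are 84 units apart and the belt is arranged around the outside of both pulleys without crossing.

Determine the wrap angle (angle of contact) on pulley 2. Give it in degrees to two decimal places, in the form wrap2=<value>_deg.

open belt: β = asin((r2−r1)/C) = asin(14/84) = 9.5941°
wrap1 = π − 2β = 160.8119°
wrap2 = π + 2β = 199.1881°

wrap2=199.19_deg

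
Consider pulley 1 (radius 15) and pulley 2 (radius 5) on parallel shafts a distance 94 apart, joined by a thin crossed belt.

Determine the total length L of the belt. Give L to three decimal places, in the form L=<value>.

crossed belt: β = asin((r1+r2)/C) = asin(20/94) = 12.2845°
wrap1 = wrap2 = π + 2β = 204.5690°
tangent length = C·cosβ = 91.8477
L = (r1+r2)·wrap + 2·C·cosβ = 20·3.5704 + 2·91.8477 = 255.1034

L=255.103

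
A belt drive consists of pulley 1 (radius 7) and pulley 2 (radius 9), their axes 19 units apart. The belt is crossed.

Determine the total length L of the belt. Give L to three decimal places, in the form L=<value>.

L=102.797

crossed belt: β = asin((r1+r2)/C) = asin(16/19) = 57.3631°
wrap1 = wrap2 = π + 2β = 294.7262°
tangent length = C·cosβ = 10.2470
L = (r1+r2)·wrap + 2·C·cosβ = 16·5.1439 + 2·10.2470 = 102.7970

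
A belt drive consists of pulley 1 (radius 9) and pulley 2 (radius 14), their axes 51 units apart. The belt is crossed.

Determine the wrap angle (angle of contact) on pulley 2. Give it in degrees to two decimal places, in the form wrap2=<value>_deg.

crossed belt: β = asin((r1+r2)/C) = asin(23/51) = 26.8066°
wrap1 = wrap2 = π + 2β = 233.6132°

wrap2=233.61_deg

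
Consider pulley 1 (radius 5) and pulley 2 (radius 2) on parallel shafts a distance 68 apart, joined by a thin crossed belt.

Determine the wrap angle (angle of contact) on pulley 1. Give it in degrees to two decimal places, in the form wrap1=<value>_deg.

wrap1=191.82_deg

crossed belt: β = asin((r1+r2)/C) = asin(7/68) = 5.9086°
wrap1 = wrap2 = π + 2β = 191.8171°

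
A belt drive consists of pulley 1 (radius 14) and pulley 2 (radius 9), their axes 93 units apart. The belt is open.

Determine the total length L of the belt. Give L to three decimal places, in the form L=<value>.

open belt: β = asin((r2−r1)/C) = asin(-5/93) = -3.0819°
wrap1 = π − 2β = 186.1638°
wrap2 = π + 2β = 173.8362°
tangent length = C·cosβ = 92.8655
L = r1·wrap1 + r2·wrap2 + 2·C·cosβ = 14·3.2492 + 9·3.0340 + 2·92.8655 = 258.5255

L=258.526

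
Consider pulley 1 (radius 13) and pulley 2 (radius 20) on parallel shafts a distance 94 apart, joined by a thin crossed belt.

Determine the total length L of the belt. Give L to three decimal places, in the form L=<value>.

L=303.381

crossed belt: β = asin((r1+r2)/C) = asin(33/94) = 20.5524°
wrap1 = wrap2 = π + 2β = 221.1048°
tangent length = C·cosβ = 88.0170
L = (r1+r2)·wrap + 2·C·cosβ = 33·3.8590 + 2·88.0170 = 303.3813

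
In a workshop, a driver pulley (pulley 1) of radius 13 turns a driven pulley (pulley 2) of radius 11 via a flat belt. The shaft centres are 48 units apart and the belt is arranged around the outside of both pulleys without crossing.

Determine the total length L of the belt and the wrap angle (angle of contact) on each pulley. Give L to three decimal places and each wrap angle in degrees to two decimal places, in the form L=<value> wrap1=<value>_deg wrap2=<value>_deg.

L=171.482 wrap1=184.78_deg wrap2=175.22_deg

open belt: β = asin((r2−r1)/C) = asin(-2/48) = -2.3880°
wrap1 = π − 2β = 184.7760°
wrap2 = π + 2β = 175.2240°
tangent length = C·cosβ = 47.9583
L = r1·wrap1 + r2·wrap2 + 2·C·cosβ = 13·3.2250 + 11·3.0582 + 2·47.9583 = 171.4816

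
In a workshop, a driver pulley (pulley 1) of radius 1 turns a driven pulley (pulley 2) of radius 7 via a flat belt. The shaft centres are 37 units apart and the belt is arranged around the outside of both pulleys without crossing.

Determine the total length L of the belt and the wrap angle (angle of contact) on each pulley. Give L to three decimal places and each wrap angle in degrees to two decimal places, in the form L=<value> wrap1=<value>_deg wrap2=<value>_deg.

L=100.108 wrap1=161.34_deg wrap2=198.66_deg

open belt: β = asin((r2−r1)/C) = asin(6/37) = 9.3324°
wrap1 = π − 2β = 161.3352°
wrap2 = π + 2β = 198.6648°
tangent length = C·cosβ = 36.5103
L = r1·wrap1 + r2·wrap2 + 2·C·cosβ = 1·2.8158 + 7·3.4674 + 2·36.5103 = 100.1079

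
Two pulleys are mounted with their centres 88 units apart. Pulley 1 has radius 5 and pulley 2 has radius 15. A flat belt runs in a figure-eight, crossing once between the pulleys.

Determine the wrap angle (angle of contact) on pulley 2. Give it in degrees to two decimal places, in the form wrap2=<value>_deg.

wrap2=206.27_deg

crossed belt: β = asin((r1+r2)/C) = asin(20/88) = 13.1366°
wrap1 = wrap2 = π + 2β = 206.2731°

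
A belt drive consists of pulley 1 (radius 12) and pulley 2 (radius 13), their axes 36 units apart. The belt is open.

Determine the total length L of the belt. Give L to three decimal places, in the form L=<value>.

open belt: β = asin((r2−r1)/C) = asin(1/36) = 1.5918°
wrap1 = π − 2β = 176.8165°
wrap2 = π + 2β = 183.1835°
tangent length = C·cosβ = 35.9861
L = r1·wrap1 + r2·wrap2 + 2·C·cosβ = 12·3.0860 + 13·3.1972 + 2·35.9861 = 150.5676

L=150.568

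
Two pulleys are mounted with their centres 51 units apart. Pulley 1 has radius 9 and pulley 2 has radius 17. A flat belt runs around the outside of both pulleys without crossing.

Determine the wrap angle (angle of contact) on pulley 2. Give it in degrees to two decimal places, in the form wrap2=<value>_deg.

open belt: β = asin((r2−r1)/C) = asin(8/51) = 9.0248°
wrap1 = π − 2β = 161.9503°
wrap2 = π + 2β = 198.0497°

wrap2=198.05_deg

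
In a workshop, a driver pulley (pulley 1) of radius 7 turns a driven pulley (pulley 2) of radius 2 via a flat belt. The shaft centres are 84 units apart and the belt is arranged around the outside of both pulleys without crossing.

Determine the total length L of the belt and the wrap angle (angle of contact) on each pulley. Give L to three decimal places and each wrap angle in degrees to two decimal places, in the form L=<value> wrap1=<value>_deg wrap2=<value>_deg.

L=196.572 wrap1=186.82_deg wrap2=173.18_deg

open belt: β = asin((r2−r1)/C) = asin(-5/84) = -3.4125°
wrap1 = π − 2β = 186.8250°
wrap2 = π + 2β = 173.1750°
tangent length = C·cosβ = 83.8511
L = r1·wrap1 + r2·wrap2 + 2·C·cosβ = 7·3.2607 + 2·3.0225 + 2·83.8511 = 196.5720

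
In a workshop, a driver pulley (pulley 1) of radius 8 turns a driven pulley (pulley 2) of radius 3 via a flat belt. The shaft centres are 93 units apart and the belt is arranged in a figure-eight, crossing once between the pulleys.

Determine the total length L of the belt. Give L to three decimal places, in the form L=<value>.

L=221.860

crossed belt: β = asin((r1+r2)/C) = asin(11/93) = 6.7928°
wrap1 = wrap2 = π + 2β = 193.5856°
tangent length = C·cosβ = 92.3472
L = (r1+r2)·wrap + 2·C·cosβ = 11·3.3787 + 2·92.3472 = 221.8601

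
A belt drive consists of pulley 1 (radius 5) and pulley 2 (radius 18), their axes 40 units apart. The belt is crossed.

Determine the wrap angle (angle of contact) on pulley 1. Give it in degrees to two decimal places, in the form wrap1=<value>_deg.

wrap1=250.20_deg

crossed belt: β = asin((r1+r2)/C) = asin(23/40) = 35.0996°
wrap1 = wrap2 = π + 2β = 250.1993°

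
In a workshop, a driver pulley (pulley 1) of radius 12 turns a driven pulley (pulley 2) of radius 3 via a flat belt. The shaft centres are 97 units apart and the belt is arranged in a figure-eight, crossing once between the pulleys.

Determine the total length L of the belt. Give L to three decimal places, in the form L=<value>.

L=243.448

crossed belt: β = asin((r1+r2)/C) = asin(15/97) = 8.8959°
wrap1 = wrap2 = π + 2β = 197.7917°
tangent length = C·cosβ = 95.8332
L = (r1+r2)·wrap + 2·C·cosβ = 15·3.4521 + 2·95.8332 = 243.4481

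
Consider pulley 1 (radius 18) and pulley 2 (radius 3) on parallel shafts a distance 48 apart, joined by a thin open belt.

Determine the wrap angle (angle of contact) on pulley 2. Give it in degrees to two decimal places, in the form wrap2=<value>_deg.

open belt: β = asin((r2−r1)/C) = asin(-15/48) = -18.2100°
wrap1 = π − 2β = 216.4199°
wrap2 = π + 2β = 143.5801°

wrap2=143.58_deg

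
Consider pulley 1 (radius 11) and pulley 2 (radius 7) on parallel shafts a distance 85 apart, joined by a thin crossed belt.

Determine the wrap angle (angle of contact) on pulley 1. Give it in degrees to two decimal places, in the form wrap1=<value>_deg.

crossed belt: β = asin((r1+r2)/C) = asin(18/85) = 12.2258°
wrap1 = wrap2 = π + 2β = 204.4516°

wrap1=204.45_deg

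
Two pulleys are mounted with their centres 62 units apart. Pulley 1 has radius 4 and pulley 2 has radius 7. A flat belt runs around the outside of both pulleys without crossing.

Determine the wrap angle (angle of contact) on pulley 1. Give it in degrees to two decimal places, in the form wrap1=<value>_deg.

open belt: β = asin((r2−r1)/C) = asin(3/62) = 2.7735°
wrap1 = π − 2β = 174.4531°
wrap2 = π + 2β = 185.5469°

wrap1=174.45_deg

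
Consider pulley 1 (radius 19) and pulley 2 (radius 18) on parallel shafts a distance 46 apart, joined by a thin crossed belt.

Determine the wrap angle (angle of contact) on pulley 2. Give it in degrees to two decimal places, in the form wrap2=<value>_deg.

crossed belt: β = asin((r1+r2)/C) = asin(37/46) = 53.5473°
wrap1 = wrap2 = π + 2β = 287.0946°

wrap2=287.09_deg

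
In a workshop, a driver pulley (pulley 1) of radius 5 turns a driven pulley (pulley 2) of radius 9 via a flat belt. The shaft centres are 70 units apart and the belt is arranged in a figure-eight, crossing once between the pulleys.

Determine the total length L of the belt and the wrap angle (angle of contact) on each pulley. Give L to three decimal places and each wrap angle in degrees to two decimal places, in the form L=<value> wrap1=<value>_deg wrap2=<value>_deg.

L=186.792 wrap1=203.07_deg wrap2=203.07_deg

crossed belt: β = asin((r1+r2)/C) = asin(14/70) = 11.5370°
wrap1 = wrap2 = π + 2β = 203.0739°
tangent length = C·cosβ = 68.5857
L = (r1+r2)·wrap + 2·C·cosβ = 14·3.5443 + 2·68.5857 = 186.7917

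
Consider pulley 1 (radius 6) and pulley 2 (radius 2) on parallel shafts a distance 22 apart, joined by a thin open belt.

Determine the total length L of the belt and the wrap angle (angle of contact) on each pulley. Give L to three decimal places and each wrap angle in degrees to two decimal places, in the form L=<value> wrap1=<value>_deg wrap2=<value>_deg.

L=69.862 wrap1=200.95_deg wrap2=159.05_deg

open belt: β = asin((r2−r1)/C) = asin(-4/22) = -10.4757°
wrap1 = π − 2β = 200.9514°
wrap2 = π + 2β = 159.0486°
tangent length = C·cosβ = 21.6333
L = r1·wrap1 + r2·wrap2 + 2·C·cosβ = 6·3.5073 + 2·2.7759 + 2·21.6333 = 69.8620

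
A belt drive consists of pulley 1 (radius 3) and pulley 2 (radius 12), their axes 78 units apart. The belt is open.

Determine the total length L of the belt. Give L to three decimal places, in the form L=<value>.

open belt: β = asin((r2−r1)/C) = asin(9/78) = 6.6258°
wrap1 = π − 2β = 166.7484°
wrap2 = π + 2β = 193.2516°
tangent length = C·cosβ = 77.4790
L = r1·wrap1 + r2·wrap2 + 2·C·cosβ = 3·2.9103 + 12·3.3729 + 2·77.4790 = 204.1635

L=204.164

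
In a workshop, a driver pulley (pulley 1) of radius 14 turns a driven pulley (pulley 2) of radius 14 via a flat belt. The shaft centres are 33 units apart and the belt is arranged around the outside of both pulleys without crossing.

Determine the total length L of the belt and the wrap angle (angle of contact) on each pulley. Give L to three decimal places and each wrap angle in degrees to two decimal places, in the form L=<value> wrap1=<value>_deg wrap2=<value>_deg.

open belt: β = asin((r2−r1)/C) = asin(0/33) = 0.0000°
wrap1 = π − 2β = 180.0000°
wrap2 = π + 2β = 180.0000°
tangent length = C·cosβ = 33.0000
L = r1·wrap1 + r2·wrap2 + 2·C·cosβ = 14·3.1416 + 14·3.1416 + 2·33.0000 = 153.9646

L=153.965 wrap1=180.00_deg wrap2=180.00_deg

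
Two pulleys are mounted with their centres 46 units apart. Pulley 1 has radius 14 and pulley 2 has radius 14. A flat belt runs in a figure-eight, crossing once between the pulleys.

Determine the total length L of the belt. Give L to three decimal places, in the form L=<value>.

L=197.605

crossed belt: β = asin((r1+r2)/C) = asin(28/46) = 37.4952°
wrap1 = wrap2 = π + 2β = 254.9905°
tangent length = C·cosβ = 36.4966
L = (r1+r2)·wrap + 2·C·cosβ = 28·4.4504 + 2·36.4966 = 197.6050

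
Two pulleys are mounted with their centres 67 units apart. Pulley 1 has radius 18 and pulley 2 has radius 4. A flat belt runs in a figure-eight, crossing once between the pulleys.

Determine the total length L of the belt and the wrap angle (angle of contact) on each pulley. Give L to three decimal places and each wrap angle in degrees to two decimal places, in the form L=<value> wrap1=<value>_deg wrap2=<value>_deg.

crossed belt: β = asin((r1+r2)/C) = asin(22/67) = 19.1692°
wrap1 = wrap2 = π + 2β = 218.3383°
tangent length = C·cosβ = 63.2851
L = (r1+r2)·wrap + 2·C·cosβ = 22·3.8107 + 2·63.2851 = 210.4060

L=210.406 wrap1=218.34_deg wrap2=218.34_deg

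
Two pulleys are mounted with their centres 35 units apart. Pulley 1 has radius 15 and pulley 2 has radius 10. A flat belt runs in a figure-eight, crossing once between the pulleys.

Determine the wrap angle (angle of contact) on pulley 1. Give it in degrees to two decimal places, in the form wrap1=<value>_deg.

crossed belt: β = asin((r1+r2)/C) = asin(25/35) = 45.5847°
wrap1 = wrap2 = π + 2β = 271.1694°

wrap1=271.17_deg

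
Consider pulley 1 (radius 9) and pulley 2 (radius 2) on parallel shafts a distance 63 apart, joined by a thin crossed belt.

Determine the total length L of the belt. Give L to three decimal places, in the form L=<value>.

L=162.483

crossed belt: β = asin((r1+r2)/C) = asin(11/63) = 10.0556°
wrap1 = wrap2 = π + 2β = 200.1111°
tangent length = C·cosβ = 62.0322
L = (r1+r2)·wrap + 2·C·cosβ = 11·3.4926 + 2·62.0322 = 162.4831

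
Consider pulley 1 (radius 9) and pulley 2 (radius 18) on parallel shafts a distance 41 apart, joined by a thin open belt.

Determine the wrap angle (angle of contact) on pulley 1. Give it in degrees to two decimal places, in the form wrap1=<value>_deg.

wrap1=154.64_deg

open belt: β = asin((r2−r1)/C) = asin(9/41) = 12.6804°
wrap1 = π − 2β = 154.6392°
wrap2 = π + 2β = 205.3608°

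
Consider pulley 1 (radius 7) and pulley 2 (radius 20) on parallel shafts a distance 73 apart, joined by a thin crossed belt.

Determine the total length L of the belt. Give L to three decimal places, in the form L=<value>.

L=240.928

crossed belt: β = asin((r1+r2)/C) = asin(27/73) = 21.7072°
wrap1 = wrap2 = π + 2β = 223.4143°
tangent length = C·cosβ = 67.8233
L = (r1+r2)·wrap + 2·C·cosβ = 27·3.8993 + 2·67.8233 = 240.9281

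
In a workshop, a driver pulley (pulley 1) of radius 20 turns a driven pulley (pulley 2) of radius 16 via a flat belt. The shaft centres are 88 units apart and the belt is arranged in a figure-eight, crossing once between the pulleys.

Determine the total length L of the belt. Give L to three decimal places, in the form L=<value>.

crossed belt: β = asin((r1+r2)/C) = asin(36/88) = 24.1477°
wrap1 = wrap2 = π + 2β = 228.2955°
tangent length = C·cosβ = 80.2994
L = (r1+r2)·wrap + 2·C·cosβ = 36·3.9845 + 2·80.2994 = 304.0412

L=304.041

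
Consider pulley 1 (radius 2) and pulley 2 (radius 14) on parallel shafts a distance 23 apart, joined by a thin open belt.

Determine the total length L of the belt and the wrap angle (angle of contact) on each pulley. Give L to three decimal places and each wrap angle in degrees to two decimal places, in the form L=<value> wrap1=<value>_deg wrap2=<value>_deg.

open belt: β = asin((r2−r1)/C) = asin(12/23) = 31.4490°
wrap1 = π − 2β = 117.1020°
wrap2 = π + 2β = 242.8980°
tangent length = C·cosβ = 19.6214
L = r1·wrap1 + r2·wrap2 + 2·C·cosβ = 2·2.0438 + 14·4.2394 + 2·19.6214 = 102.6816

L=102.682 wrap1=117.10_deg wrap2=242.90_deg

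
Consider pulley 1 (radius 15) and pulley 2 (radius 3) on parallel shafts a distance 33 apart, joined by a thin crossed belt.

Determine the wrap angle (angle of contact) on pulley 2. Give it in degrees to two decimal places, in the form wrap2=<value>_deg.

crossed belt: β = asin((r1+r2)/C) = asin(18/33) = 33.0557°
wrap1 = wrap2 = π + 2β = 246.1115°

wrap2=246.11_deg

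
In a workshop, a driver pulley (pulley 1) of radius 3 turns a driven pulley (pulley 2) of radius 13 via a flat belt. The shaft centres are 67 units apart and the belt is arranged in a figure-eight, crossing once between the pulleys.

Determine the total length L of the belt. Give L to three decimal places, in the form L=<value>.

crossed belt: β = asin((r1+r2)/C) = asin(16/67) = 13.8161°
wrap1 = wrap2 = π + 2β = 207.6322°
tangent length = C·cosβ = 65.0615
L = (r1+r2)·wrap + 2·C·cosβ = 16·3.6239 + 2·65.0615 = 188.1049

L=188.105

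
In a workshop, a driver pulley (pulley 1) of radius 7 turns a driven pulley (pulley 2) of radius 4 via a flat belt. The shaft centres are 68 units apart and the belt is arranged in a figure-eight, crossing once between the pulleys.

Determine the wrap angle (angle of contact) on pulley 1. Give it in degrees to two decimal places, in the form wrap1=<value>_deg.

wrap1=198.62_deg

crossed belt: β = asin((r1+r2)/C) = asin(11/68) = 9.3093°
wrap1 = wrap2 = π + 2β = 198.6187°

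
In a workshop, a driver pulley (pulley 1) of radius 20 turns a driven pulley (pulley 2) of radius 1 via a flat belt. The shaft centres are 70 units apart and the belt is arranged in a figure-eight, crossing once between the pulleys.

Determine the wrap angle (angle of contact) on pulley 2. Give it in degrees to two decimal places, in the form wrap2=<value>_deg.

wrap2=214.92_deg

crossed belt: β = asin((r1+r2)/C) = asin(21/70) = 17.4576°
wrap1 = wrap2 = π + 2β = 214.9152°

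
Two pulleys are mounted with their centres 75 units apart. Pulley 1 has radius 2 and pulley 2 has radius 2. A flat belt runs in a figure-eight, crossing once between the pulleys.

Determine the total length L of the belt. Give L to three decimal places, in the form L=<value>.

crossed belt: β = asin((r1+r2)/C) = asin(4/75) = 3.0572°
wrap1 = wrap2 = π + 2β = 186.1145°
tangent length = C·cosβ = 74.8933
L = (r1+r2)·wrap + 2·C·cosβ = 4·3.2483 + 2·74.8933 = 162.7798

L=162.780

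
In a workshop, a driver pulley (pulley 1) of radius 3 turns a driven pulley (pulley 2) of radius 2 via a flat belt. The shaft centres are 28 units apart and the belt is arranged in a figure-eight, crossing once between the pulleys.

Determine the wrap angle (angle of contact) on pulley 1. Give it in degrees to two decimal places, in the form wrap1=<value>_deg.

crossed belt: β = asin((r1+r2)/C) = asin(5/28) = 10.2866°
wrap1 = wrap2 = π + 2β = 200.5731°

wrap1=200.57_deg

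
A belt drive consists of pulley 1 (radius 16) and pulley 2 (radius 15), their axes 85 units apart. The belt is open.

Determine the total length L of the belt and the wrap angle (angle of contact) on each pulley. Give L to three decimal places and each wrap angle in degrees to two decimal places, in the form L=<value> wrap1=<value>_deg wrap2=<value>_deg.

open belt: β = asin((r2−r1)/C) = asin(-1/85) = -0.6741°
wrap1 = π − 2β = 181.3482°
wrap2 = π + 2β = 178.6518°
tangent length = C·cosβ = 84.9941
L = r1·wrap1 + r2·wrap2 + 2·C·cosβ = 16·3.1651 + 15·3.1181 + 2·84.9941 = 267.4011

L=267.401 wrap1=181.35_deg wrap2=178.65_deg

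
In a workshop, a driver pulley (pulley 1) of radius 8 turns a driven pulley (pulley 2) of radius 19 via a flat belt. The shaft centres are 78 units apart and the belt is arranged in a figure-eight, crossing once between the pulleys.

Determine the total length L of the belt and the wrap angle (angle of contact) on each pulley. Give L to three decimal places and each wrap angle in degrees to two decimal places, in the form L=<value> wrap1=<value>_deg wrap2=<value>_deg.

L=250.266 wrap1=220.50_deg wrap2=220.50_deg

crossed belt: β = asin((r1+r2)/C) = asin(27/78) = 20.2522°
wrap1 = wrap2 = π + 2β = 220.5045°
tangent length = C·cosβ = 73.1779
L = (r1+r2)·wrap + 2·C·cosβ = 27·3.8485 + 2·73.1779 = 250.2660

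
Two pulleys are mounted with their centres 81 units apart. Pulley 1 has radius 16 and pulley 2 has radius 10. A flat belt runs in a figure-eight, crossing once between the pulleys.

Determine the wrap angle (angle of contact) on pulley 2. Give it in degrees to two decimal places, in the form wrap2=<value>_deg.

crossed belt: β = asin((r1+r2)/C) = asin(26/81) = 18.7227°
wrap1 = wrap2 = π + 2β = 217.4453°

wrap2=217.45_deg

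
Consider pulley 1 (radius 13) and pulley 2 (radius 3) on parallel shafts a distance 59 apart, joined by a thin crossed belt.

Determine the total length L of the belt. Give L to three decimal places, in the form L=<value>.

crossed belt: β = asin((r1+r2)/C) = asin(16/59) = 15.7349°
wrap1 = wrap2 = π + 2β = 211.4698°
tangent length = C·cosβ = 56.7891
L = (r1+r2)·wrap + 2·C·cosβ = 16·3.6908 + 2·56.7891 = 172.6317

L=172.632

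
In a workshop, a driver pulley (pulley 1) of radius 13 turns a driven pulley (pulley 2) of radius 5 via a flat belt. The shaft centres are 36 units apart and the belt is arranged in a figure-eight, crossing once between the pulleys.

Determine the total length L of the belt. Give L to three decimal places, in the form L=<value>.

crossed belt: β = asin((r1+r2)/C) = asin(18/36) = 30.0000°
wrap1 = wrap2 = π + 2β = 240.0000°
tangent length = C·cosβ = 31.1769
L = (r1+r2)·wrap + 2·C·cosβ = 18·4.1888 + 2·31.1769 = 137.7521

L=137.752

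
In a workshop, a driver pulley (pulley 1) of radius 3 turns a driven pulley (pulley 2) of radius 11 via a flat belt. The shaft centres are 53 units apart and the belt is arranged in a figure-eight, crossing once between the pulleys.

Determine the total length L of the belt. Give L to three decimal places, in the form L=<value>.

crossed belt: β = asin((r1+r2)/C) = asin(14/53) = 15.3165°
wrap1 = wrap2 = π + 2β = 210.6330°
tangent length = C·cosβ = 51.1175
L = (r1+r2)·wrap + 2·C·cosβ = 14·3.6762 + 2·51.1175 = 153.7024

L=153.702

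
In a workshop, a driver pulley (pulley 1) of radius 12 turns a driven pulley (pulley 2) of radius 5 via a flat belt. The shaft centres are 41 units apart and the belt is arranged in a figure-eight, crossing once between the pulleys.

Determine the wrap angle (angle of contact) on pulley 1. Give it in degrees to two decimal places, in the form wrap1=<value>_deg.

wrap1=228.99_deg

crossed belt: β = asin((r1+r2)/C) = asin(17/41) = 24.4963°
wrap1 = wrap2 = π + 2β = 228.9926°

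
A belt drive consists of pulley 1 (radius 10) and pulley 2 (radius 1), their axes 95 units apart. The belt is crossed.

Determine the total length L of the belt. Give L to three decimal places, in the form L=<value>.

L=225.833

crossed belt: β = asin((r1+r2)/C) = asin(11/95) = 6.6492°
wrap1 = wrap2 = π + 2β = 193.2983°
tangent length = C·cosβ = 94.3610
L = (r1+r2)·wrap + 2·C·cosβ = 11·3.3737 + 2·94.3610 = 225.8326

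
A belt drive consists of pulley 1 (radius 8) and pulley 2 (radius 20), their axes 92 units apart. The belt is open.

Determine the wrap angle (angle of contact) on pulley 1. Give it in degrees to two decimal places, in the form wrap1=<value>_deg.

open belt: β = asin((r2−r1)/C) = asin(12/92) = 7.4947°
wrap1 = π − 2β = 165.0106°
wrap2 = π + 2β = 194.9894°

wrap1=165.01_deg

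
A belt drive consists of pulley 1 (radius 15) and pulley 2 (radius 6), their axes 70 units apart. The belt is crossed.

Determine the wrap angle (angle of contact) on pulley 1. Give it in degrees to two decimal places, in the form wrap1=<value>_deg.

wrap1=214.92_deg

crossed belt: β = asin((r1+r2)/C) = asin(21/70) = 17.4576°
wrap1 = wrap2 = π + 2β = 214.9152°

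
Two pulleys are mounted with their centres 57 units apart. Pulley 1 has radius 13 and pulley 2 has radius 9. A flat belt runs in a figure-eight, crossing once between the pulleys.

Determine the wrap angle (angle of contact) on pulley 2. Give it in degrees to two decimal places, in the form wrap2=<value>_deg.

crossed belt: β = asin((r1+r2)/C) = asin(22/57) = 22.7037°
wrap1 = wrap2 = π + 2β = 225.4073°

wrap2=225.41_deg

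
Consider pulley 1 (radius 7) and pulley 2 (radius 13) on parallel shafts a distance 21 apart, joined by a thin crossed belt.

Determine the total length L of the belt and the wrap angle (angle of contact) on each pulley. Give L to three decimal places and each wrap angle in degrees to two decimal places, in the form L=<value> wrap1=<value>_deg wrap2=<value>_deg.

crossed belt: β = asin((r1+r2)/C) = asin(20/21) = 72.2472°
wrap1 = wrap2 = π + 2β = 324.4944°
tangent length = C·cosβ = 6.4031
L = (r1+r2)·wrap + 2·C·cosβ = 20·5.6635 + 2·6.4031 = 126.0762

L=126.076 wrap1=324.49_deg wrap2=324.49_deg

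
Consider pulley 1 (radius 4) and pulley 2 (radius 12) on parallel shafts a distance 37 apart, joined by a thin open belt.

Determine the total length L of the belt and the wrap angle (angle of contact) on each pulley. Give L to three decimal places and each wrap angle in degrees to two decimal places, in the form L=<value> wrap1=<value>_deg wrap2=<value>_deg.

L=126.002 wrap1=155.03_deg wrap2=204.97_deg

open belt: β = asin((r2−r1)/C) = asin(8/37) = 12.4869°
wrap1 = π − 2β = 155.0262°
wrap2 = π + 2β = 204.9738°
tangent length = C·cosβ = 36.1248
L = r1·wrap1 + r2·wrap2 + 2·C·cosβ = 4·2.7057 + 12·3.5775 + 2·36.1248 = 126.0020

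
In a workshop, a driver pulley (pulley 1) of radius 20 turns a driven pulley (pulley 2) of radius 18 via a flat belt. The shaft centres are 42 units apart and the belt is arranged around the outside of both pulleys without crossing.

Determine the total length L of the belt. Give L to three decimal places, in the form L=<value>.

L=203.476

open belt: β = asin((r2−r1)/C) = asin(-2/42) = -2.7294°
wrap1 = π − 2β = 185.4588°
wrap2 = π + 2β = 174.5412°
tangent length = C·cosβ = 41.9524
L = r1·wrap1 + r2·wrap2 + 2·C·cosβ = 20·3.2369 + 18·3.0463 + 2·41.9524 = 203.4758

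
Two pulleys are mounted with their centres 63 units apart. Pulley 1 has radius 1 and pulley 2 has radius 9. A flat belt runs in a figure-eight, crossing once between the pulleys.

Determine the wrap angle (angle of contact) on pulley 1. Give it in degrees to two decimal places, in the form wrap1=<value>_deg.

wrap1=198.27_deg

crossed belt: β = asin((r1+r2)/C) = asin(10/63) = 9.1332°
wrap1 = wrap2 = π + 2β = 198.2664°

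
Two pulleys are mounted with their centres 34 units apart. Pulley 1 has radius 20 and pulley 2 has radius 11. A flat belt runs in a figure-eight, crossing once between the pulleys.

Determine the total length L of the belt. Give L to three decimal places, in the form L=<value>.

L=196.467

crossed belt: β = asin((r1+r2)/C) = asin(31/34) = 65.7504°
wrap1 = wrap2 = π + 2β = 311.5007°
tangent length = C·cosβ = 13.9642
L = (r1+r2)·wrap + 2·C·cosβ = 31·5.4367 + 2·13.9642 = 196.4666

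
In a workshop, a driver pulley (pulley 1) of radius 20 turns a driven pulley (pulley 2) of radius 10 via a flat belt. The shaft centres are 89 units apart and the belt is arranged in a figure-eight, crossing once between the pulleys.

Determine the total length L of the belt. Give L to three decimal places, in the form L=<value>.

L=282.459

crossed belt: β = asin((r1+r2)/C) = asin(30/89) = 19.6990°
wrap1 = wrap2 = π + 2β = 219.3980°
tangent length = C·cosβ = 83.7914
L = (r1+r2)·wrap + 2·C·cosβ = 30·3.8292 + 2·83.7914 = 282.4593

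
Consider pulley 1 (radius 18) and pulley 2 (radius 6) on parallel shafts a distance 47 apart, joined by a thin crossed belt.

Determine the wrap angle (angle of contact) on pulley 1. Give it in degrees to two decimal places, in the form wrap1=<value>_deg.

crossed belt: β = asin((r1+r2)/C) = asin(24/47) = 30.7064°
wrap1 = wrap2 = π + 2β = 241.4127°

wrap1=241.41_deg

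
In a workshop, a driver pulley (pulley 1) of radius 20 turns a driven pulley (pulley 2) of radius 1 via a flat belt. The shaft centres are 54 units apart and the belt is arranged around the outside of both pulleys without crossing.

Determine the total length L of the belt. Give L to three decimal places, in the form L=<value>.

L=180.730

open belt: β = asin((r2−r1)/C) = asin(-19/54) = -20.6006°
wrap1 = π − 2β = 221.2012°
wrap2 = π + 2β = 138.7988°
tangent length = C·cosβ = 50.5470
L = r1·wrap1 + r2·wrap2 + 2·C·cosβ = 20·3.8607 + 1·2.4225 + 2·50.5470 = 180.7303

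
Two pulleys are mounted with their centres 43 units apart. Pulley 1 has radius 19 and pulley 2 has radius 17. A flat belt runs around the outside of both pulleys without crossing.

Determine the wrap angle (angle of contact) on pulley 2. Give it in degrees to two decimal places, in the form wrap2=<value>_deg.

open belt: β = asin((r2−r1)/C) = asin(-2/43) = -2.6659°
wrap1 = π − 2β = 185.3318°
wrap2 = π + 2β = 174.6682°

wrap2=174.67_deg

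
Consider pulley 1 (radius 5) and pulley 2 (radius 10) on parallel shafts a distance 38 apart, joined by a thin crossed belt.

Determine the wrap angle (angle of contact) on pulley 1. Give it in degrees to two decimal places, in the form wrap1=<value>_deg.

crossed belt: β = asin((r1+r2)/C) = asin(15/38) = 23.2496°
wrap1 = wrap2 = π + 2β = 226.4991°

wrap1=226.50_deg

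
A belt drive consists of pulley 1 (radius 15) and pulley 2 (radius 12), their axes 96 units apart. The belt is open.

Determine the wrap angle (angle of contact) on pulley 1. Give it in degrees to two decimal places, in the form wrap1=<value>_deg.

wrap1=183.58_deg

open belt: β = asin((r2−r1)/C) = asin(-3/96) = -1.7908°
wrap1 = π − 2β = 183.5816°
wrap2 = π + 2β = 176.4184°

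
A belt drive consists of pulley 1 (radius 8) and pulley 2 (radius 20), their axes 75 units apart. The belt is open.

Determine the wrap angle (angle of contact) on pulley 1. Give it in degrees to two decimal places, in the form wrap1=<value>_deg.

open belt: β = asin((r2−r1)/C) = asin(12/75) = 9.2069°
wrap1 = π − 2β = 161.5862°
wrap2 = π + 2β = 198.4138°

wrap1=161.59_deg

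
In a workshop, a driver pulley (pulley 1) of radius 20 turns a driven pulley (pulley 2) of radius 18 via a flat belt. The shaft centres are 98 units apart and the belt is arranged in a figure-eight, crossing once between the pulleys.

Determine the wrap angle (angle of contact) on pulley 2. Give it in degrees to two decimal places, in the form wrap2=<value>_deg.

crossed belt: β = asin((r1+r2)/C) = asin(38/98) = 22.8149°
wrap1 = wrap2 = π + 2β = 225.6298°

wrap2=225.63_deg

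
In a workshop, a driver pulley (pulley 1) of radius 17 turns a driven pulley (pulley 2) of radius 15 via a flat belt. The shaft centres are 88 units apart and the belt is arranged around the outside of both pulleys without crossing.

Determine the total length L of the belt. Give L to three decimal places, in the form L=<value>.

open belt: β = asin((r2−r1)/C) = asin(-2/88) = -1.3023°
wrap1 = π − 2β = 182.6046°
wrap2 = π + 2β = 177.3954°
tangent length = C·cosβ = 87.9773
L = r1·wrap1 + r2·wrap2 + 2·C·cosβ = 17·3.1871 + 15·3.0961 + 2·87.9773 = 276.5764

L=276.576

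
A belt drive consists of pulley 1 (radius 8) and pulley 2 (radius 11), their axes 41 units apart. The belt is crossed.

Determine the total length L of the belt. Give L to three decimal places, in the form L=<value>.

L=150.664

crossed belt: β = asin((r1+r2)/C) = asin(19/41) = 27.6077°
wrap1 = wrap2 = π + 2β = 235.2153°
tangent length = C·cosβ = 36.3318
L = (r1+r2)·wrap + 2·C·cosβ = 19·4.1053 + 2·36.3318 = 150.6640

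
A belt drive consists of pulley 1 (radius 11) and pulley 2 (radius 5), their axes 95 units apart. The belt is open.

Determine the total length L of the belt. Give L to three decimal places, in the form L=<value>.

open belt: β = asin((r2−r1)/C) = asin(-6/95) = -3.6211°
wrap1 = π − 2β = 187.2422°
wrap2 = π + 2β = 172.7578°
tangent length = C·cosβ = 94.8103
L = r1·wrap1 + r2·wrap2 + 2·C·cosβ = 11·3.2680 + 5·3.0152 + 2·94.8103 = 240.6446

L=240.645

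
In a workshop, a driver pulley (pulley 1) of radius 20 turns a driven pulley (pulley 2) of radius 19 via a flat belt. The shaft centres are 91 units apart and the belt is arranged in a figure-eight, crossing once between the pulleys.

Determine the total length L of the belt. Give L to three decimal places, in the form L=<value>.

L=321.508

crossed belt: β = asin((r1+r2)/C) = asin(39/91) = 25.3769°
wrap1 = wrap2 = π + 2β = 230.7539°
tangent length = C·cosβ = 82.2192
L = (r1+r2)·wrap + 2·C·cosβ = 39·4.0274 + 2·82.2192 = 321.5076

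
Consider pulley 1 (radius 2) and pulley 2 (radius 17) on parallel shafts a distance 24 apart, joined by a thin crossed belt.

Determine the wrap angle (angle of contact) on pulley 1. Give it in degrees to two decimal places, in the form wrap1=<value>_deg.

wrap1=284.68_deg

crossed belt: β = asin((r1+r2)/C) = asin(19/24) = 52.3415°
wrap1 = wrap2 = π + 2β = 284.6831°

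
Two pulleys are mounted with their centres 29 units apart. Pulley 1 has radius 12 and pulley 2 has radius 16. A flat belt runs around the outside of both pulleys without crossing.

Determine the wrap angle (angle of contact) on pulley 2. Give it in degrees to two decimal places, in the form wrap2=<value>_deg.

wrap2=195.86_deg

open belt: β = asin((r2−r1)/C) = asin(4/29) = 7.9281°
wrap1 = π − 2β = 164.1437°
wrap2 = π + 2β = 195.8563°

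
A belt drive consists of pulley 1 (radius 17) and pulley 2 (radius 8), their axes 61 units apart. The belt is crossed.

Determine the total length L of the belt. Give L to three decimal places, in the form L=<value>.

crossed belt: β = asin((r1+r2)/C) = asin(25/61) = 24.1945°
wrap1 = wrap2 = π + 2β = 228.3891°
tangent length = C·cosβ = 55.6417
L = (r1+r2)·wrap + 2·C·cosβ = 25·3.9861 + 2·55.6417 = 210.9370

L=210.937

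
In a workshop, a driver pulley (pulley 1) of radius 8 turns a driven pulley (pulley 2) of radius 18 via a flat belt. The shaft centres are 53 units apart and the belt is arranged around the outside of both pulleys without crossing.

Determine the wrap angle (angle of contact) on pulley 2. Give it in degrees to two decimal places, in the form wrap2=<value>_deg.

open belt: β = asin((r2−r1)/C) = asin(10/53) = 10.8757°
wrap1 = π − 2β = 158.2486°
wrap2 = π + 2β = 201.7514°

wrap2=201.75_deg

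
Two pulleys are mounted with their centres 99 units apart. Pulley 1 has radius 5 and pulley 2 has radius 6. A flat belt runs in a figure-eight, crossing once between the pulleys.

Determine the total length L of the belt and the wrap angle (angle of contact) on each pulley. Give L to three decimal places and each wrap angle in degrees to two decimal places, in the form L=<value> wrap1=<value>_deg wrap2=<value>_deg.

L=233.781 wrap1=192.76_deg wrap2=192.76_deg

crossed belt: β = asin((r1+r2)/C) = asin(11/99) = 6.3794°
wrap1 = wrap2 = π + 2β = 192.7587°
tangent length = C·cosβ = 98.3870
L = (r1+r2)·wrap + 2·C·cosβ = 11·3.3643 + 2·98.3870 = 233.7810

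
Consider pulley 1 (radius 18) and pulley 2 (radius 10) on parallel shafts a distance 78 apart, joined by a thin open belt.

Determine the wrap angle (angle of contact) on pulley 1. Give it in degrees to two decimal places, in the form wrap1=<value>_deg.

wrap1=191.77_deg

open belt: β = asin((r2−r1)/C) = asin(-8/78) = -5.8868°
wrap1 = π − 2β = 191.7737°
wrap2 = π + 2β = 168.2263°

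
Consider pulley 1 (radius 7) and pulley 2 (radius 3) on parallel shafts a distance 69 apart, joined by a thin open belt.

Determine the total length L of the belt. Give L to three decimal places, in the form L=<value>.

L=169.648

open belt: β = asin((r2−r1)/C) = asin(-4/69) = -3.3234°
wrap1 = π − 2β = 186.6467°
wrap2 = π + 2β = 173.3533°
tangent length = C·cosβ = 68.8840
L = r1·wrap1 + r2·wrap2 + 2·C·cosβ = 7·3.2576 + 3·3.0256 + 2·68.8840 = 169.6479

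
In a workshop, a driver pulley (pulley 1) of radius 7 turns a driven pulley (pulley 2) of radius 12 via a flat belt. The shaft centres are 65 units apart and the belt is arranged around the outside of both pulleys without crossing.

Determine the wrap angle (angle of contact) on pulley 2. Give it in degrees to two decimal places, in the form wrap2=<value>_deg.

wrap2=188.82_deg

open belt: β = asin((r2−r1)/C) = asin(5/65) = 4.4117°
wrap1 = π − 2β = 171.1765°
wrap2 = π + 2β = 188.8235°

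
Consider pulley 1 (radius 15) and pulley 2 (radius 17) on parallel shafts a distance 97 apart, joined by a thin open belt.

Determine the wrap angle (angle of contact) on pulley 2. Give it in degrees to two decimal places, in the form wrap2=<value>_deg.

wrap2=182.36_deg

open belt: β = asin((r2−r1)/C) = asin(2/97) = 1.1814°
wrap1 = π − 2β = 177.6371°
wrap2 = π + 2β = 182.3629°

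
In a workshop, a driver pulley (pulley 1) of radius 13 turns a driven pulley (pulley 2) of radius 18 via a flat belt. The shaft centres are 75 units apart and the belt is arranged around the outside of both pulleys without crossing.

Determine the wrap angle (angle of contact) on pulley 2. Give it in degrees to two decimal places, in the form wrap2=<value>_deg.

open belt: β = asin((r2−r1)/C) = asin(5/75) = 3.8226°
wrap1 = π − 2β = 172.3549°
wrap2 = π + 2β = 187.6451°

wrap2=187.65_deg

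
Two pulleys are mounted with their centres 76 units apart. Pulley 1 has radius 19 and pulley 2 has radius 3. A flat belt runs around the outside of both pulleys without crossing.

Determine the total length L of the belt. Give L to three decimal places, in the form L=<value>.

L=224.496

open belt: β = asin((r2−r1)/C) = asin(-16/76) = -12.1532°
wrap1 = π − 2β = 204.3064°
wrap2 = π + 2β = 155.6936°
tangent length = C·cosβ = 74.2967
L = r1·wrap1 + r2·wrap2 + 2·C·cosβ = 19·3.5658 + 3·2.7174 + 2·74.2967 = 224.4961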